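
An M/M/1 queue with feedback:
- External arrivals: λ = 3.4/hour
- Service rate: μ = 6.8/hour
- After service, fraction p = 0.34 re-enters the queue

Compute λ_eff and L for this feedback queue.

Effective arrival rate: λ_eff = λ/(1-p) = 3.4/(1-0.34) = 3.4/0.66 = 5.15152
ρ = λ_eff/μ = 5.15152/6.8 = 0.757576
L = ρ/(1-ρ) = 0.757576/(1-0.757576) = 3.1250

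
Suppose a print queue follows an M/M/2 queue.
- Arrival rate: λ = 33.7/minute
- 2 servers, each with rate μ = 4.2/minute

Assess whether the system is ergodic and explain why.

Stability requires ρ = λ/(cμ) < 1
ρ = 33.7/(2 × 4.2) = 33.7/8.40 = 4.0119
Since 4.0119 ≥ 1, the system is UNSTABLE.
Need c > λ/μ = 33.7/4.2 = 8.02.
Minimum servers needed: c = 9.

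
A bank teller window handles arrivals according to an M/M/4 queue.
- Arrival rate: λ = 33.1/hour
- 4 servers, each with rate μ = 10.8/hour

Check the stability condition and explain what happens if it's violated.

Stability requires ρ = λ/(cμ) < 1
ρ = 33.1/(4 × 10.8) = 33.1/43.20 = 0.7662
Since 0.7662 < 1, the system is STABLE.
The servers are busy 76.62% of the time.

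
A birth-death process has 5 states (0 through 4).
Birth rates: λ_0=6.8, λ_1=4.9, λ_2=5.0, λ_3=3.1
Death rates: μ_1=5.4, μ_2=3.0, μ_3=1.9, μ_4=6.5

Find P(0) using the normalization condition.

Ratios P(n)/P(0) = (λ₀···λₙ₋₁)/(μ₁···μₙ):
P(1)/P(0) = (6.8)/(5.4) = 1.2593
P(2)/P(0) = (6.8×4.9)/(5.4×3.0) = 2.0568
P(3)/P(0) = (6.8×4.9×5.0)/(5.4×3.0×1.9) = 5.4126
P(4)/P(0) = (6.8×4.9×5.0×3.1)/(5.4×3.0×1.9×6.5) = 2.5814

Normalization: ∑ P(n) = 1
P(0) × (1.0000 + 1.2593 + 2.0568 + 5.4126 + 2.5814) = 1
P(0) × 12.3101 = 1
P(0) = 1/12.3101 = 0.08123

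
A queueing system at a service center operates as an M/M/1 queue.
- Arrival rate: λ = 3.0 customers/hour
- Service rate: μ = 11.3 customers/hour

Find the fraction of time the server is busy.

Server utilization: ρ = λ/μ
ρ = 3.0/11.3 = 0.2655
The server is busy 26.55% of the time.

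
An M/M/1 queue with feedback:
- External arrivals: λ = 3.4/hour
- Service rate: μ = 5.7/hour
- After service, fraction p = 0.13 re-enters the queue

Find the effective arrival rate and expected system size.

Effective arrival rate: λ_eff = λ/(1-p) = 3.4/(1-0.13) = 3.4/0.87 = 3.90805
ρ = λ_eff/μ = 3.90805/5.7 = 0.68562
L = ρ/(1-ρ) = 0.68562/(1-0.68562) = 2.1809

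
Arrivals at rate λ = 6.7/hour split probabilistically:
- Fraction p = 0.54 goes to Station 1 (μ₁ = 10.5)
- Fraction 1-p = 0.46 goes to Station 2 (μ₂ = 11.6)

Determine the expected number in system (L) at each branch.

Effective rates: λ₁ = 6.7×0.54 = 3.618, λ₂ = 6.7×0.46 = 3.082
Station 1: ρ₁ = 3.618/10.5 = 0.34457, L₁ = ρ₁/(1-ρ₁) = 0.34457/(1-0.34457) = 0.5257
Station 2: ρ₂ = 3.082/11.6 = 0.2657, L₂ = ρ₂/(1-ρ₂) = 0.2657/(1-0.2657) = 0.3618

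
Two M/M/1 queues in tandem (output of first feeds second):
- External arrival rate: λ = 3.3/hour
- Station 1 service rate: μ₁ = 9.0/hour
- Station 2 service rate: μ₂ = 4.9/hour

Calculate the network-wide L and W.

By Jackson's theorem, each station behaves as independent M/M/1.
Station 1: ρ₁ = 3.3/9.0 = 0.3667, L₁ = ρ₁/(1-ρ₁) = λ/(μ₁-λ) = 3.3/5.70 = 0.5789
Station 2: ρ₂ = 3.3/4.9 = 0.6735, L₂ = ρ₂/(1-ρ₂) = λ/(μ₂-λ) = 3.3/1.60 = 2.0625
Total: L = L₁ + L₂ = 0.5789 + 2.0625 = 2.6414
W = L/λ = 2.6414/3.3 = 0.8004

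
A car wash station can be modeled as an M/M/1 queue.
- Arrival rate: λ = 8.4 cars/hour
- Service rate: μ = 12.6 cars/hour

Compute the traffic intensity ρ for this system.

Server utilization: ρ = λ/μ
ρ = 8.4/12.6 = 0.6667
The server is busy 66.67% of the time.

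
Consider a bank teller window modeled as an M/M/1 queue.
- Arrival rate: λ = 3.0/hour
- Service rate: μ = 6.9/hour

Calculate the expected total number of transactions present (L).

ρ = λ/μ = 3.0/6.9 = 0.4348
For M/M/1: L = λ/(μ-λ)
L = 3.0/(6.9-3.0) = 3.0/3.90
L = 0.7692 transactions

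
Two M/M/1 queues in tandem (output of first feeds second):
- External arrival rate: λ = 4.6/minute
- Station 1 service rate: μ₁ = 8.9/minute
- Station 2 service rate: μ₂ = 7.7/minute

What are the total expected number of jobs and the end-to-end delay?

By Jackson's theorem, each station behaves as independent M/M/1.
Station 1: ρ₁ = 4.6/8.9 = 0.5169, L₁ = ρ₁/(1-ρ₁) = λ/(μ₁-λ) = 4.6/4.30 = 1.06977
Station 2: ρ₂ = 4.6/7.7 = 0.5974, L₂ = ρ₂/(1-ρ₂) = λ/(μ₂-λ) = 4.6/3.10 = 1.48387
Total: L = L₁ + L₂ = 1.06977 + 1.48387 = 2.5536
W = L/λ = 2.5536/4.6 = 0.5551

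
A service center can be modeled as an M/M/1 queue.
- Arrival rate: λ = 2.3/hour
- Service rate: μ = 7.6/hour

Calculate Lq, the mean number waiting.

ρ = λ/μ = 2.3/7.6 = 0.3026
For M/M/1: Lq = λ²/(μ(μ-λ))
Lq = 5.29/(7.6 × 5.30)
Lq = 0.1313 customers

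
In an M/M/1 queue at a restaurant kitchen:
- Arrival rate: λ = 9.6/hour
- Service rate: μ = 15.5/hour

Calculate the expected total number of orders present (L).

ρ = λ/μ = 9.6/15.5 = 0.6194
For M/M/1: L = λ/(μ-λ)
L = 9.6/(15.5-9.6) = 9.6/5.90
L = 1.6271 orders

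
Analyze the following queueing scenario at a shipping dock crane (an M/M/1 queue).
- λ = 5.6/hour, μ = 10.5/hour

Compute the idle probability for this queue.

ρ = λ/μ = 5.6/10.5 = 0.5333
P(0) = 1 - ρ = 1 - 0.5333 = 0.4667
The server is idle 46.67% of the time.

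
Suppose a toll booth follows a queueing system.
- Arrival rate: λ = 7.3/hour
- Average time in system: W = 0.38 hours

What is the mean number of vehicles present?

Little's Law: L = λW
L = 7.3 × 0.38 = 2.7740 vehicles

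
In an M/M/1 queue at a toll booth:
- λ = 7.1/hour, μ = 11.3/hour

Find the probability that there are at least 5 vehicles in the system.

ρ = λ/μ = 7.1/11.3 = 0.62832
P(N ≥ n) = ρⁿ
P(N ≥ 5) = 0.62832^5
P(N ≥ 5) = 0.09793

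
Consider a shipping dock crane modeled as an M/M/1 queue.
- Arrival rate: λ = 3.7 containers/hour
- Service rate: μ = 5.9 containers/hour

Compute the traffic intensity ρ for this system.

Server utilization: ρ = λ/μ
ρ = 3.7/5.9 = 0.6271
The server is busy 62.71% of the time.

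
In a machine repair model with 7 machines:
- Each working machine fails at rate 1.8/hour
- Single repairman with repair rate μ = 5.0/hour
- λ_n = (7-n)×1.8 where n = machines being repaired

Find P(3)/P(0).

P(3)/P(0) = ∏_{i=0}^{3-1} λ_i/μ_{i+1}
= (7-0)×1.8/5.0 × (7-1)×1.8/5.0 × (7-2)×1.8/5.0
= 9.7978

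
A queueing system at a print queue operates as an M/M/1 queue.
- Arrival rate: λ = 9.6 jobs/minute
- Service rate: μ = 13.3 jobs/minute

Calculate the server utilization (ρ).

Server utilization: ρ = λ/μ
ρ = 9.6/13.3 = 0.7218
The server is busy 72.18% of the time.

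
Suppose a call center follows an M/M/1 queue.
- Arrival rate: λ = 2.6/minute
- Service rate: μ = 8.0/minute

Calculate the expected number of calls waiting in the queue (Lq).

ρ = λ/μ = 2.6/8.0 = 0.3250
For M/M/1: Lq = λ²/(μ(μ-λ))
Lq = 6.76/(8.0 × 5.40)
Lq = 0.1565 calls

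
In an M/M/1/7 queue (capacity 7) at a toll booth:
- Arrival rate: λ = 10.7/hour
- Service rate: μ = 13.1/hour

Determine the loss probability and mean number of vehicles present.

ρ = λ/μ = 10.7/13.1 = 0.81679
P₀ = (1-ρ)/(1-ρ^(K+1)) = (1-0.81679)/(1-0.81679^8) = 0.1832/0.8019 = 0.2285
P_K = P₀×ρ^K = 0.2285 × 0.81679^7 = 0.2285 × 0.2425 = 0.05541
Blocking probability P_7 = 0.05541 (5.54%)
L = ρ[1 - (K+1)ρ^K + Kρ^(K+1)] / [(1-ρ)(1-ρ^(K+1))]
L = 0.81679 × (1 - 8×0.242534 + 7×0.198099) / ((1 - 0.81679) × (1 - 0.198099)) = 2.4819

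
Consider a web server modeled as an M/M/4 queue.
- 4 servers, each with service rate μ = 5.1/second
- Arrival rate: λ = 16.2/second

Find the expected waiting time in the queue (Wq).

Traffic intensity: ρ = λ/(cμ) = 16.2/(4×5.1) = 0.7941
Since ρ = 0.7941 < 1, system is stable.
Offered load a = λ/μ = cρ = 16.2/5.1 = 3.1765
P₀ = [ Σₙ₌₀^3 aⁿ/n! + a^4/(4!(1-ρ)) ]⁻¹
Σ = a^0/0! + a^1/1! + a^2/2! + a^3/3! = 1.0000 + 3.1765 + 5.0450 + 5.3417 = 14.5632
a^4/(4!(1-ρ)) = 101.8074/(24 × 0.205882) = 20.6039
P₀ = 1/(14.5632 + 20.6039) = 0.02844
Lq = P₀·a^4·ρ / (4!(1-ρ)²) = 0.0284357 × 101.8074 × 0.794118 / (24 × 0.0423875) = 2.2598
Wq = Lq/λ = 2.2598/16.2 = 0.1395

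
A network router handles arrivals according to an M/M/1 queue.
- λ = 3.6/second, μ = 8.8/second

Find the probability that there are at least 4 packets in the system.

ρ = λ/μ = 3.6/8.8 = 0.4091
P(N ≥ n) = ρⁿ
P(N ≥ 4) = 0.4091^4
P(N ≥ 4) = 0.02801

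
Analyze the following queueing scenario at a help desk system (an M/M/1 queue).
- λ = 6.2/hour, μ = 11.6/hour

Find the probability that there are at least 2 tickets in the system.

ρ = λ/μ = 6.2/11.6 = 0.5345
P(N ≥ n) = ρⁿ
P(N ≥ 2) = 0.5345^2
P(N ≥ 2) = 0.2857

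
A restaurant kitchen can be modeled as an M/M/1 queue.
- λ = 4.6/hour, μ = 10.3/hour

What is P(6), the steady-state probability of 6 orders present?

ρ = λ/μ = 4.6/10.3 = 0.4466
P(n) = (1-ρ)ρⁿ
P(6) = (1-0.4466) × 0.4466^6
P(6) = 0.5534 × 0.007934
P(6) = 0.004391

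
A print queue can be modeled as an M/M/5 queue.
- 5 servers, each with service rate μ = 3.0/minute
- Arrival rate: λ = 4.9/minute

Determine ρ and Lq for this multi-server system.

Traffic intensity: ρ = λ/(cμ) = 4.9/(5×3.0) = 0.3267
Since ρ = 0.3267 < 1, system is stable.
Offered load a = λ/μ = cρ = 4.9/3.0 = 1.6333
P₀ = [ Σₙ₌₀^4 aⁿ/n! + a^5/(5!(1-ρ)) ]⁻¹
Σ = a^0/0! + a^1/1! + a^2/2! + a^3/3! + a^4/4! = 1.0000 + 1.6333 + 1.3339 + 0.72623 + 0.29654 = 4.9900
a^5/(5!(1-ρ)) = 11.6245/(120 × 0.6733) = 0.1439
P₀ = 1/(4.9900 + 0.1439) = 0.1948
Lq = P₀·a^5·ρ / (5!(1-ρ)²) = 0.1948 × 11.6245 × 0.3267 / (120 × 0.4534) = 0.01360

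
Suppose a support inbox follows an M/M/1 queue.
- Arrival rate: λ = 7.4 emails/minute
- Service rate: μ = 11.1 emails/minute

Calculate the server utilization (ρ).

Server utilization: ρ = λ/μ
ρ = 7.4/11.1 = 0.6667
The server is busy 66.67% of the time.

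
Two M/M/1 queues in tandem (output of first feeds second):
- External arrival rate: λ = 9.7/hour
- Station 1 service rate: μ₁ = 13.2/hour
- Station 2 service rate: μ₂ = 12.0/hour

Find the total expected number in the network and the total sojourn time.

By Jackson's theorem, each station behaves as independent M/M/1.
Station 1: ρ₁ = 9.7/13.2 = 0.7348, L₁ = ρ₁/(1-ρ₁) = λ/(μ₁-λ) = 9.7/3.50 = 2.7714
Station 2: ρ₂ = 9.7/12.0 = 0.8083, L₂ = ρ₂/(1-ρ₂) = λ/(μ₂-λ) = 9.7/2.30 = 4.2174
Total: L = L₁ + L₂ = 2.7714 + 4.2174 = 6.9888
W = L/λ = 6.9888/9.7 = 0.7205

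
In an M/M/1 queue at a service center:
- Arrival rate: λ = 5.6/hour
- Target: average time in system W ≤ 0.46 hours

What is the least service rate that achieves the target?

For M/M/1: W = 1/(μ-λ)
Need W ≤ 0.46, so 1/(μ-λ) ≤ 0.46
μ - λ ≥ 1/0.46 = 2.1739
μ ≥ 5.6 + 2.1739 = 7.7739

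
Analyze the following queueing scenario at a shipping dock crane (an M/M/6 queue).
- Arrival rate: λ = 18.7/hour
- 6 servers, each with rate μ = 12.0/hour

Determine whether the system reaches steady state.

Stability requires ρ = λ/(cμ) < 1
ρ = 18.7/(6 × 12.0) = 18.7/72.00 = 0.2597
Since 0.2597 < 1, the system is STABLE.
The servers are busy 25.97% of the time.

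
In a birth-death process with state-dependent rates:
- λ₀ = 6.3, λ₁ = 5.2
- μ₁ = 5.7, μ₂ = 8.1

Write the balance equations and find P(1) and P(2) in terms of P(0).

Balance equations:
State 0: λ₀P₀ = μ₁P₁ → P₁ = (λ₀/μ₁)P₀ = (6.3/5.7)P₀ = 1.1053P₀
State 1: P₂ = (λ₀λ₁)/(μ₁μ₂)P₀ = (6.3×5.2)/(5.7×8.1)P₀ = 0.7096P₀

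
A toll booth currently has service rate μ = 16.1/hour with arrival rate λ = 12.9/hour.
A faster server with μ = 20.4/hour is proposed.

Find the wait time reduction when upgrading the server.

System 1: ρ₁ = 12.9/16.1 = 0.8012, W₁ = 1/(16.1-12.9) = 0.31250
System 2: ρ₂ = 12.9/20.4 = 0.6324, W₂ = 1/(20.4-12.9) = 0.13333
Improvement: (W₁-W₂)/W₁ = (0.31250-0.13333)/0.31250 = 57.33%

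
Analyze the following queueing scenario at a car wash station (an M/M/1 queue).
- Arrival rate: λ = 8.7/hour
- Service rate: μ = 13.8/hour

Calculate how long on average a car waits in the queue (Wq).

First, compute utilization: ρ = λ/μ = 8.7/13.8 = 0.6304
For M/M/1: Wq = λ/(μ(μ-λ))
Wq = 8.7/(13.8 × (13.8-8.7))
Wq = 8.7/(13.8 × 5.10)
Wq = 0.1236 hours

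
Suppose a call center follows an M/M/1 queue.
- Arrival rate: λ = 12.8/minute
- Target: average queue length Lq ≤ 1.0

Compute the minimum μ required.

For M/M/1: Lq = λ²/(μ(μ-λ))
Need Lq ≤ 1.0, i.e. μ(μ-λ) ≥ λ²/1.0
μ² - 12.8μ - 163.84/1.0 ≥ 0  →  μ² - 12.8μ - 163.8400 ≥ 0
Quadratic formula (positive root): μ = [λ + √(λ² + 4×163.8400)]/2
Discriminant: 163.84 + 4×163.8400 = 819.2000, √819.2000 = 28.62167
μ ≥ (12.8 + 28.62167)/2 = 20.7108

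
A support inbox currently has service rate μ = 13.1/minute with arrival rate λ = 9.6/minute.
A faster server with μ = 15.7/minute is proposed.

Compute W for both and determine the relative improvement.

System 1: ρ₁ = 9.6/13.1 = 0.7328, W₁ = 1/(13.1-9.6) = 0.28571
System 2: ρ₂ = 9.6/15.7 = 0.6115, W₂ = 1/(15.7-9.6) = 0.16393
Improvement: (W₁-W₂)/W₁ = (0.28571-0.16393)/0.28571 = 42.62%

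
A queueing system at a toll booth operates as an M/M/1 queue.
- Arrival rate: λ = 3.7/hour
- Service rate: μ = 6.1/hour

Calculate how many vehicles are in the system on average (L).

ρ = λ/μ = 3.7/6.1 = 0.6066
For M/M/1: L = λ/(μ-λ)
L = 3.7/(6.1-3.7) = 3.7/2.40
L = 1.5417 vehicles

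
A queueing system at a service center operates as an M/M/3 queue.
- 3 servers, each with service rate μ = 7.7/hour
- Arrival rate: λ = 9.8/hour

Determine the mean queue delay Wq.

Traffic intensity: ρ = λ/(cμ) = 9.8/(3×7.7) = 0.4242
Since ρ = 0.4242 < 1, system is stable.
Offered load a = λ/μ = cρ = 9.8/7.7 = 1.2727
P₀ = [ Σₙ₌₀^2 aⁿ/n! + a^3/(3!(1-ρ)) ]⁻¹
Σ = a^0/0! + a^1/1! + a^2/2! = 1.0000 + 1.2727 + 0.8099 = 3.0826
a^3/(3!(1-ρ)) = 2.0616/(6 × 0.57576) = 0.5968
P₀ = 1/(3.0826 + 0.5968) = 0.2718
Lq = P₀·a^3·ρ / (3!(1-ρ)²) = 0.2718 × 2.0616 × 0.4242 / (6 × 0.3315) = 0.1195
Wq = Lq/λ = 0.1195115/9.8 = 0.01220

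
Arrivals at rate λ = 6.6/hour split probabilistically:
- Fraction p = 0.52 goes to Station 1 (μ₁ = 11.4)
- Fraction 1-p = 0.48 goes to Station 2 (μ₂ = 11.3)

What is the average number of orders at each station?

Effective rates: λ₁ = 6.6×0.52 = 3.432, λ₂ = 6.6×0.48 = 3.168
Station 1: ρ₁ = 3.432/11.4 = 0.30105, L₁ = ρ₁/(1-ρ₁) = 0.30105/(1-0.30105) = 0.4307
Station 2: ρ₂ = 3.168/11.3 = 0.28035, L₂ = ρ₂/(1-ρ₂) = 0.28035/(1-0.28035) = 0.3896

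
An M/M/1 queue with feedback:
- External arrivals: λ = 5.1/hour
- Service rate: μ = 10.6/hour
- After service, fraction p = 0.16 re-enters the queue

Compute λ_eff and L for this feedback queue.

Effective arrival rate: λ_eff = λ/(1-p) = 5.1/(1-0.16) = 5.1/0.84 = 6.07143
ρ = λ_eff/μ = 6.07143/10.6 = 0.57278
L = ρ/(1-ρ) = 0.57278/(1-0.57278) = 1.3407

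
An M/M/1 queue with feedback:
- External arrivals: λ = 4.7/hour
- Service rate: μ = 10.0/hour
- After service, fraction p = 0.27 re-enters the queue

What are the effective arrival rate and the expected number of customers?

Effective arrival rate: λ_eff = λ/(1-p) = 4.7/(1-0.27) = 4.7/0.73 = 6.4384
ρ = λ_eff/μ = 6.4384/10.0 = 0.64384
L = ρ/(1-ρ) = 0.64384/(1-0.64384) = 1.8077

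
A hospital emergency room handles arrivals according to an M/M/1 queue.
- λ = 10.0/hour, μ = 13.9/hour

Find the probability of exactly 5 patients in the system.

ρ = λ/μ = 10.0/13.9 = 0.7194
P(n) = (1-ρ)ρⁿ
P(5) = (1-0.7194) × 0.7194^5
P(5) = 0.2806 × 0.1927
P(5) = 0.05407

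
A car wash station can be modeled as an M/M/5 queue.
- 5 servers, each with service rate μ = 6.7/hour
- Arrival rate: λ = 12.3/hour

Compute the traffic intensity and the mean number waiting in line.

Traffic intensity: ρ = λ/(cμ) = 12.3/(5×6.7) = 0.3672
Since ρ = 0.3672 < 1, system is stable.
Offered load a = λ/μ = cρ = 12.3/6.7 = 1.8358
P₀ = [ Σₙ₌₀^4 aⁿ/n! + a^5/(5!(1-ρ)) ]⁻¹
Σ = a^0/0! + a^1/1! + a^2/2! + a^3/3! + a^4/4! = 1.0000 + 1.8358 + 1.6851 + 1.0312 + 0.4733 = 6.0254
a^5/(5!(1-ρ)) = 20.8522/(120 × 0.6328) = 0.2746
P₀ = 1/(6.0254 + 0.2746) = 0.1587
Lq = P₀·a^5·ρ / (5!(1-ρ)²) = 0.15873 × 20.8522 × 0.36716 / (120 × 0.40048) = 0.02529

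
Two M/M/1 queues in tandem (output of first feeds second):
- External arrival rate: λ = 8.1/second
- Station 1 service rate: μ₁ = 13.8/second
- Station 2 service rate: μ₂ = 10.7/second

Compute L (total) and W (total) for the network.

By Jackson's theorem, each station behaves as independent M/M/1.
Station 1: ρ₁ = 8.1/13.8 = 0.5870, L₁ = ρ₁/(1-ρ₁) = λ/(μ₁-λ) = 8.1/5.70 = 1.421053
Station 2: ρ₂ = 8.1/10.7 = 0.7570, L₂ = ρ₂/(1-ρ₂) = λ/(μ₂-λ) = 8.1/2.60 = 3.115385
Total: L = L₁ + L₂ = 1.421053 + 3.115385 = 4.53644
W = L/λ = 4.53644/8.1 = 0.5601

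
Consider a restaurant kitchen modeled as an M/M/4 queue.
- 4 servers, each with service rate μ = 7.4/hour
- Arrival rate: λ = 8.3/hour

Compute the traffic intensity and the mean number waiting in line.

Traffic intensity: ρ = λ/(cμ) = 8.3/(4×7.4) = 0.2804
Since ρ = 0.2804 < 1, system is stable.
Offered load a = λ/μ = cρ = 8.3/7.4 = 1.1216
P₀ = [ Σₙ₌₀^3 aⁿ/n! + a^4/(4!(1-ρ)) ]⁻¹
Σ = a^0/0! + a^1/1! + a^2/2! + a^3/3! = 1.0000 + 1.1216 + 0.6290 + 0.2352 = 2.9858
a^4/(4!(1-ρ)) = 1.5827/(24 × 0.7196) = 0.09164
P₀ = 1/(2.9858 + 0.09164) = 0.3249
Lq = P₀·a^4·ρ / (4!(1-ρ)²) = 0.3249 × 1.5827 × 0.2804 / (24 × 0.5178) = 0.01160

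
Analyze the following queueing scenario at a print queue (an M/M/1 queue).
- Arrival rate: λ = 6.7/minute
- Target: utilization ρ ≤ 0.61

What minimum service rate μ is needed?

ρ = λ/μ, so μ = λ/ρ
μ ≥ 6.7/0.61 = 10.9836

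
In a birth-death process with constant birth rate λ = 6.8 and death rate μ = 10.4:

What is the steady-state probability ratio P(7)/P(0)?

For constant rates: P(n)/P(0) = (λ/μ)^n
P(7)/P(0) = (6.8/10.4)^7 = 0.65385^7 = 0.05109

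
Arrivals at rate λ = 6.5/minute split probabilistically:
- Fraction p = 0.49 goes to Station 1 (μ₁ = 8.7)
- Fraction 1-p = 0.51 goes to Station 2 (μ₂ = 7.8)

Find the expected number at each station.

Effective rates: λ₁ = 6.5×0.49 = 3.185, λ₂ = 6.5×0.51 = 3.315
Station 1: ρ₁ = 3.185/8.7 = 0.3661, L₁ = ρ₁/(1-ρ₁) = 0.3661/(1-0.3661) = 0.5775
Station 2: ρ₂ = 3.315/7.8 = 0.4250, L₂ = ρ₂/(1-ρ₂) = 0.4250/(1-0.4250) = 0.7391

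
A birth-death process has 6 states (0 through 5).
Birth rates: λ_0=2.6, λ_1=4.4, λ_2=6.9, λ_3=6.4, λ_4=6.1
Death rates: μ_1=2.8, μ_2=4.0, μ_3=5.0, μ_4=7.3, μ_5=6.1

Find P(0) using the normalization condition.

Ratios P(n)/P(0) = (λ₀···λₙ₋₁)/(μ₁···μₙ):
P(1)/P(0) = (2.6)/(2.8) = 0.9285714
P(2)/P(0) = (2.6×4.4)/(2.8×4.0) = 1.021429
P(3)/P(0) = (2.6×4.4×6.9)/(2.8×4.0×5.0) = 1.409571
P(4)/P(0) = (2.6×4.4×6.9×6.4)/(2.8×4.0×5.0×7.3) = 1.235789
P(5)/P(0) = (2.6×4.4×6.9×6.4×6.1)/(2.8×4.0×5.0×7.3×6.1) = 1.235789

Normalization: ∑ P(n) = 1
P(0) × (1.000000 + 0.9285714 + 1.021429 + 1.409571 + 1.235789 + 1.235789) = 1
P(0) × 6.8311 = 1
P(0) = 1/6.8311 = 0.1464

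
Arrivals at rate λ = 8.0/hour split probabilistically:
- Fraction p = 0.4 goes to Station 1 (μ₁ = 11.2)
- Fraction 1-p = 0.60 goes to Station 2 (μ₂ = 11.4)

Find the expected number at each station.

Effective rates: λ₁ = 8.0×0.4 = 3.2, λ₂ = 8.0×0.60 = 4.8
Station 1: ρ₁ = 3.2/11.2 = 0.2857, L₁ = ρ₁/(1-ρ₁) = 0.2857/(1-0.2857) = 0.4000
Station 2: ρ₂ = 4.8/11.4 = 0.42105, L₂ = ρ₂/(1-ρ₂) = 0.42105/(1-0.42105) = 0.7273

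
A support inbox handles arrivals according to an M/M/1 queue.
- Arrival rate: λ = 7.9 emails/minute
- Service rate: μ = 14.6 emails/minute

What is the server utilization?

Server utilization: ρ = λ/μ
ρ = 7.9/14.6 = 0.5411
The server is busy 54.11% of the time.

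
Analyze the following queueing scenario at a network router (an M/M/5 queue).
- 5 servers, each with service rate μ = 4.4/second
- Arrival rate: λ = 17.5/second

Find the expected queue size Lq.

Traffic intensity: ρ = λ/(cμ) = 17.5/(5×4.4) = 0.7955
Since ρ = 0.7955 < 1, system is stable.
Offered load a = λ/μ = cρ = 17.5/4.4 = 3.9773
P₀ = [ Σₙ₌₀^4 aⁿ/n! + a^5/(5!(1-ρ)) ]⁻¹
Σ = a^0/0! + a^1/1! + a^2/2! + a^3/3! + a^4/4! = 1.0000 + 3.9773 + 7.9093 + 10.4859 + 10.4263 = 33.7988
a^5/(5!(1-ρ)) = 995.2378/(120 × 0.2045455) = 40.5467
P₀ = 1/(33.7988 + 40.5467) = 0.01345
Lq = P₀·a^5·ρ / (5!(1-ρ)²) = 0.01345 × 995.2378 × 0.7955 / (120 × 0.04184) = 2.1209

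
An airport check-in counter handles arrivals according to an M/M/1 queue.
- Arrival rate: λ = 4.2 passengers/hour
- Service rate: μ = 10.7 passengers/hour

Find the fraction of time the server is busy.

Server utilization: ρ = λ/μ
ρ = 4.2/10.7 = 0.3925
The server is busy 39.25% of the time.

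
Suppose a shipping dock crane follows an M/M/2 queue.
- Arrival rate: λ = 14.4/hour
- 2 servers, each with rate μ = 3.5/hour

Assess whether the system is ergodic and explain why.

Stability requires ρ = λ/(cμ) < 1
ρ = 14.4/(2 × 3.5) = 14.4/7.00 = 2.0571
Since 2.0571 ≥ 1, the system is UNSTABLE.
Need c > λ/μ = 14.4/3.5 = 4.11.
Minimum servers needed: c = 5.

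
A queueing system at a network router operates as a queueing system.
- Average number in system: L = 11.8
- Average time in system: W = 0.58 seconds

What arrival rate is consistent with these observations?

Little's Law: L = λW, so λ = L/W
λ = 11.8/0.58 = 20.3448 packets/second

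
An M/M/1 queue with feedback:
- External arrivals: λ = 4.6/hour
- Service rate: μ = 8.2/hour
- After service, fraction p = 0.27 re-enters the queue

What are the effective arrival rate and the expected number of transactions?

Effective arrival rate: λ_eff = λ/(1-p) = 4.6/(1-0.27) = 4.6/0.73 = 6.3014
ρ = λ_eff/μ = 6.3014/8.2 = 0.76846
L = ρ/(1-ρ) = 0.76846/(1-0.76846) = 3.3189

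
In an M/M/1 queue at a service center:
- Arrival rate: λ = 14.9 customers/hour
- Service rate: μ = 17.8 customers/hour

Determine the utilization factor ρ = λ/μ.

Server utilization: ρ = λ/μ
ρ = 14.9/17.8 = 0.8371
The server is busy 83.71% of the time.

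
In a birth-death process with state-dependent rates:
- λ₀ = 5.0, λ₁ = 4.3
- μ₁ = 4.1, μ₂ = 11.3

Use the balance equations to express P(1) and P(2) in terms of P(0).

Balance equations:
State 0: λ₀P₀ = μ₁P₁ → P₁ = (λ₀/μ₁)P₀ = (5.0/4.1)P₀ = 1.2195P₀
State 1: P₂ = (λ₀λ₁)/(μ₁μ₂)P₀ = (5.0×4.3)/(4.1×11.3)P₀ = 0.4641P₀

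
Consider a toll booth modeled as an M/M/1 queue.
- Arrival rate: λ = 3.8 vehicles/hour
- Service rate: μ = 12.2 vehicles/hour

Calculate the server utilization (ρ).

Server utilization: ρ = λ/μ
ρ = 3.8/12.2 = 0.3115
The server is busy 31.15% of the time.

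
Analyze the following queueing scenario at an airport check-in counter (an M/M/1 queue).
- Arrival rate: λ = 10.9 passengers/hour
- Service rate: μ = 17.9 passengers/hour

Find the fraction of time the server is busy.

Server utilization: ρ = λ/μ
ρ = 10.9/17.9 = 0.6089
The server is busy 60.89% of the time.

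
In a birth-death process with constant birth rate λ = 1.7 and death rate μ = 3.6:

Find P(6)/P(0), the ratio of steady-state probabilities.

For constant rates: P(n)/P(0) = (λ/μ)^n
P(6)/P(0) = (1.7/3.6)^6 = 0.4722^6 = 0.01109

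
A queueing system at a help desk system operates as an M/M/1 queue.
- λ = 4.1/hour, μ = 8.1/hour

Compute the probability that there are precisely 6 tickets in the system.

ρ = λ/μ = 4.1/8.1 = 0.506173
P(n) = (1-ρ)ρⁿ
P(6) = (1-0.506173) × 0.506173^6
P(6) = 0.4938 × 0.01682
P(6) = 0.008306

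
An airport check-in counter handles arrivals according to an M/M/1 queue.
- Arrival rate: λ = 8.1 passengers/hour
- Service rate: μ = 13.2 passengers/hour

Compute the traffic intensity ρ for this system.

Server utilization: ρ = λ/μ
ρ = 8.1/13.2 = 0.6136
The server is busy 61.36% of the time.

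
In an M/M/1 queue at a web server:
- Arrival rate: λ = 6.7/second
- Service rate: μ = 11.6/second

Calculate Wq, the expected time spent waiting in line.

First, compute utilization: ρ = λ/μ = 6.7/11.6 = 0.5776
For M/M/1: Wq = λ/(μ(μ-λ))
Wq = 6.7/(11.6 × (11.6-6.7))
Wq = 6.7/(11.6 × 4.90)
Wq = 0.1179 seconds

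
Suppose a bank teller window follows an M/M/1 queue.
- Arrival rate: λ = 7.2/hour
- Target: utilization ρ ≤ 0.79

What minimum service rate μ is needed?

ρ = λ/μ, so μ = λ/ρ
μ ≥ 7.2/0.79 = 9.1139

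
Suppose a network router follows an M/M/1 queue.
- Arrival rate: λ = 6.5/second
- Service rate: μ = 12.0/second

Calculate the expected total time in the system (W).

First, compute utilization: ρ = λ/μ = 6.5/12.0 = 0.5417
For M/M/1: W = 1/(μ-λ)
W = 1/(12.0-6.5) = 1/5.50
W = 0.1818 seconds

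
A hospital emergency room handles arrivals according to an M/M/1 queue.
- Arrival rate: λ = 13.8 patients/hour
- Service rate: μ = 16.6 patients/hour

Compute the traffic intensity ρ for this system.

Server utilization: ρ = λ/μ
ρ = 13.8/16.6 = 0.8313
The server is busy 83.13% of the time.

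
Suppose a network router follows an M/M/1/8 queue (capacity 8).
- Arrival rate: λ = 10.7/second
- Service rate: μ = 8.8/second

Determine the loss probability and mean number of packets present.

ρ = λ/μ = 10.7/8.8 = 1.21591
P₀ = (1-ρ)/(1-ρ^(K+1)) = (1-1.21591)/(1-1.21591^9) = -0.21591/-4.8092 = 0.04490
P_K = P₀×ρ^K = 0.04490 × 1.21591^8 = 0.04490 × 4.7776 = 0.2145
Blocking probability P_8 = 0.2145 (21.45%)
L = ρ[1 - (K+1)ρ^K + Kρ^(K+1)] / [(1-ρ)(1-ρ^(K+1))]
L = 1.21591 × (1 - 9×4.777618 + 8×5.809154) / ((1 - 1.21591) × (1 - 5.809154)) = 5.2399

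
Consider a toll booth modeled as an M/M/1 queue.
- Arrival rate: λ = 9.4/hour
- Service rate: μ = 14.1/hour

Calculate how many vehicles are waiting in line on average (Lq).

ρ = λ/μ = 9.4/14.1 = 0.6667
For M/M/1: Lq = λ²/(μ(μ-λ))
Lq = 88.36/(14.1 × 4.70)
Lq = 1.3333 vehicles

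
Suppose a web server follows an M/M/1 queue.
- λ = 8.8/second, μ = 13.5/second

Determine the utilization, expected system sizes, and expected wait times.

Step 1: ρ = λ/μ = 8.8/13.5 = 0.6519
Step 2: L = λ/(μ-λ) = 8.8/4.70 = 1.8723
Step 3: Lq = λ²/(μ(μ-λ)) = 77.44/(13.5×4.70) = 1.2205
Step 4: W = 1/(μ-λ) = 1/4.70 = 0.212766
Step 5: Wq = λ/(μ(μ-λ)) = 8.8/(13.5×4.70) = 0.1387
Step 6: P(0) = 1-ρ = 0.3481
Verify: L = λW = 8.8×0.212766 = 1.8723 ✔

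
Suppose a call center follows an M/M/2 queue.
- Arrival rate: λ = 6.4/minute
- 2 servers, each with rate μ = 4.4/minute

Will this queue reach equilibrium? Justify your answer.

Stability requires ρ = λ/(cμ) < 1
ρ = 6.4/(2 × 4.4) = 6.4/8.80 = 0.7273
Since 0.7273 < 1, the system is STABLE.
The servers are busy 72.73% of the time.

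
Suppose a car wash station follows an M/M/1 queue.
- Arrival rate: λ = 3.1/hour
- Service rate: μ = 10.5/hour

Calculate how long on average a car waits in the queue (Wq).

First, compute utilization: ρ = λ/μ = 3.1/10.5 = 0.2952
For M/M/1: Wq = λ/(μ(μ-λ))
Wq = 3.1/(10.5 × (10.5-3.1))
Wq = 3.1/(10.5 × 7.40)
Wq = 0.03990 hours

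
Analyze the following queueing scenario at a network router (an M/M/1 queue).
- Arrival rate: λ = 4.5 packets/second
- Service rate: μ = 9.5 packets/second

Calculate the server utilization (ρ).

Server utilization: ρ = λ/μ
ρ = 4.5/9.5 = 0.4737
The server is busy 47.37% of the time.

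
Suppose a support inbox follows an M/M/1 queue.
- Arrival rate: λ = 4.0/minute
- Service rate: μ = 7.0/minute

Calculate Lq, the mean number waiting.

ρ = λ/μ = 4.0/7.0 = 0.5714
For M/M/1: Lq = λ²/(μ(μ-λ))
Lq = 16.00/(7.0 × 3.00)
Lq = 0.7619 emails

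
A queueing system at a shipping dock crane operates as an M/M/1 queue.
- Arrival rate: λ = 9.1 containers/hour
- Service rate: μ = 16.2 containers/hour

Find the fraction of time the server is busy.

Server utilization: ρ = λ/μ
ρ = 9.1/16.2 = 0.5617
The server is busy 56.17% of the time.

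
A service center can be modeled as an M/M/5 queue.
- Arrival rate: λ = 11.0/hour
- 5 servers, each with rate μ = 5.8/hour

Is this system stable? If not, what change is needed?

Stability requires ρ = λ/(cμ) < 1
ρ = 11.0/(5 × 5.8) = 11.0/29.00 = 0.3793
Since 0.3793 < 1, the system is STABLE.
The servers are busy 37.93% of the time.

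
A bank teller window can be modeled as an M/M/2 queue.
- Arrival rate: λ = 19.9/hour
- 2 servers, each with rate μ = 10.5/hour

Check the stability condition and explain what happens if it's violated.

Stability requires ρ = λ/(cμ) < 1
ρ = 19.9/(2 × 10.5) = 19.9/21.00 = 0.9476
Since 0.9476 < 1, the system is STABLE.
The servers are busy 94.76% of the time.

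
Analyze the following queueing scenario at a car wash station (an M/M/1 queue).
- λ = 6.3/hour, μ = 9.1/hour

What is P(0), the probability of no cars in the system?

ρ = λ/μ = 6.3/9.1 = 0.6923
P(0) = 1 - ρ = 1 - 0.6923 = 0.3077
The server is idle 30.77% of the time.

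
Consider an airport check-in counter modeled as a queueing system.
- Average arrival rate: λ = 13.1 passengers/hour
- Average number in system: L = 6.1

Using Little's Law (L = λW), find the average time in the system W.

Little's Law: L = λW, so W = L/λ
W = 6.1/13.1 = 0.4656 hours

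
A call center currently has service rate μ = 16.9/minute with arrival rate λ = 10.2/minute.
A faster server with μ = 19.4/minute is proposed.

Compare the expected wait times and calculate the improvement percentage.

System 1: ρ₁ = 10.2/16.9 = 0.6036, W₁ = 1/(16.9-10.2) = 0.14925
System 2: ρ₂ = 10.2/19.4 = 0.5258, W₂ = 1/(19.4-10.2) = 0.10870
Improvement: (W₁-W₂)/W₁ = (0.14925-0.10870)/0.14925 = 27.17%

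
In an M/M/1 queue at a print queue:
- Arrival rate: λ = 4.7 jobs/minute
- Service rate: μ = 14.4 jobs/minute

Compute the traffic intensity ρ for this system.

Server utilization: ρ = λ/μ
ρ = 4.7/14.4 = 0.3264
The server is busy 32.64% of the time.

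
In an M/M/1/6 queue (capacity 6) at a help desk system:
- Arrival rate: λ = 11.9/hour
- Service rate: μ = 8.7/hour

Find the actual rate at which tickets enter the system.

ρ = λ/μ = 11.9/8.7 = 1.3678
P₀ = (1-ρ)/(1-ρ^(K+1)) = (1-1.3678)/(1-1.3678^7) = -0.3678/-7.9569 = 0.04622
P_K = P₀×ρ^K = 0.04622 × 1.3678^6 = 0.04622 × 6.5484 = 0.3027
λ_eff = λ(1-P_K) = 11.9 × (1 - 0.3027) = 11.9 × 0.6973 = 8.2979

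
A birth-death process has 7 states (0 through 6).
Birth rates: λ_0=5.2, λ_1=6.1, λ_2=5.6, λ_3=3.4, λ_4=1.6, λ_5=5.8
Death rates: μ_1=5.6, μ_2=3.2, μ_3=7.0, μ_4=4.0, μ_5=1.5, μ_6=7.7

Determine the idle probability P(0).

Ratios P(n)/P(0) = (λ₀···λₙ₋₁)/(μ₁···μₙ):
P(1)/P(0) = (5.2)/(5.6) = 0.928571
P(2)/P(0) = (5.2×6.1)/(5.6×3.2) = 1.77009
P(3)/P(0) = (5.2×6.1×5.6)/(5.6×3.2×7.0) = 1.41607
P(4)/P(0) = (5.2×6.1×5.6×3.4)/(5.6×3.2×7.0×4.0) = 1.20366
P(5)/P(0) = (5.2×6.1×5.6×3.4×1.6)/(5.6×3.2×7.0×4.0×1.5) = 1.28390
P(6)/P(0) = (5.2×6.1×5.6×3.4×1.6×5.8)/(5.6×3.2×7.0×4.0×1.5×7.7) = 0.967097

Normalization: ∑ P(n) = 1
P(0) × (1.00000 + 0.928571 + 1.77009 + 1.41607 + 1.20366 + 1.28390 + 0.967097) = 1
P(0) × 8.5694 = 1
P(0) = 1/8.5694 = 0.1167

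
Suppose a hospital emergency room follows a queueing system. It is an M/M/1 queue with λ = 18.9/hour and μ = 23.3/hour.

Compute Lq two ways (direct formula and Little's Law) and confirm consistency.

Method 1 (direct): Lq = λ²/(μ(μ-λ)) = 357.21/(23.3 × 4.40) = 3.4843

Method 2 (Little's Law):
W = 1/(μ-λ) = 1/4.40 = 0.2272727
Wq = W - 1/μ = 0.2272727 - 0.04291845 = 0.184354
Lq = λWq = 18.9 × 0.184354 = 3.4843 ✔ (matches Method 1)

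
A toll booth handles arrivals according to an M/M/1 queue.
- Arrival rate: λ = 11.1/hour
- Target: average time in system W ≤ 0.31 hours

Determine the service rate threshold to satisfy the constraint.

For M/M/1: W = 1/(μ-λ)
Need W ≤ 0.31, so 1/(μ-λ) ≤ 0.31
μ - λ ≥ 1/0.31 = 3.2258
μ ≥ 11.1 + 3.2258 = 14.3258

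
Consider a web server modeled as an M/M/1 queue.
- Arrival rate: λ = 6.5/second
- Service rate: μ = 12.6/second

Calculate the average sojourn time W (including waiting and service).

First, compute utilization: ρ = λ/μ = 6.5/12.6 = 0.5159
For M/M/1: W = 1/(μ-λ)
W = 1/(12.6-6.5) = 1/6.10
W = 0.1639 seconds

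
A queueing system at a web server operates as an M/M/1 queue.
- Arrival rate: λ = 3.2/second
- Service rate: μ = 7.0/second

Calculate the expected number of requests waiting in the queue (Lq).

ρ = λ/μ = 3.2/7.0 = 0.4571
For M/M/1: Lq = λ²/(μ(μ-λ))
Lq = 10.24/(7.0 × 3.80)
Lq = 0.3850 requests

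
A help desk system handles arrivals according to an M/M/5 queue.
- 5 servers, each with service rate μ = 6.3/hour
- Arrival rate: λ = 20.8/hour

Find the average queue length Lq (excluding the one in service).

Traffic intensity: ρ = λ/(cμ) = 20.8/(5×6.3) = 0.6603
Since ρ = 0.6603 < 1, system is stable.
Offered load a = λ/μ = cρ = 20.8/6.3 = 3.3016
P₀ = [ Σₙ₌₀^4 aⁿ/n! + a^5/(5!(1-ρ)) ]⁻¹
Σ = a^0/0! + a^1/1! + a^2/2! + a^3/3! + a^4/4! = 1.0000 + 3.3016 + 5.4502 + 5.9981 + 4.9509 = 20.7008
a^5/(5!(1-ρ)) = 392.2960/(120 × 0.339683) = 9.6241
P₀ = 1/(20.7008 + 9.6241) = 0.03298
Lq = P₀·a^5·ρ / (5!(1-ρ)²) = 0.03298 × 392.2960 × 0.6603 / (120 × 0.1154) = 0.6169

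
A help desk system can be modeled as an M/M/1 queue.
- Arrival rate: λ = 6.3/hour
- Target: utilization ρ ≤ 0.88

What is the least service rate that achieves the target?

ρ = λ/μ, so μ = λ/ρ
μ ≥ 6.3/0.88 = 7.1591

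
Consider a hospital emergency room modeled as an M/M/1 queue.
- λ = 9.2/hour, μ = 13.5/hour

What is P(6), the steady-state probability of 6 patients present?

ρ = λ/μ = 9.2/13.5 = 0.6815
P(n) = (1-ρ)ρⁿ
P(6) = (1-0.6815) × 0.6815^6
P(6) = 0.3185 × 0.1002
P(6) = 0.03191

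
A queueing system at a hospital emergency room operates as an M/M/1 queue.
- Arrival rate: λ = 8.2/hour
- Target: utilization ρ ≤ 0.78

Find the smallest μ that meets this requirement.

ρ = λ/μ, so μ = λ/ρ
μ ≥ 8.2/0.78 = 10.5128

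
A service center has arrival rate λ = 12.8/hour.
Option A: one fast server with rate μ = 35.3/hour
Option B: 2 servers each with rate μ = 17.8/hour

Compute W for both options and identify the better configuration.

Option A: single server μ = 35.3 (M/M/1)
  ρ_A = 12.8/35.3 = 0.3626
  W_A = 1/(μ-λ) = 1/(35.3-12.8) = 1/22.50 = 0.04444

Option B: 2 servers μ = 17.8 (M/M/2)
  ρ_B = λ/(cμ) = 12.8/(2×17.8) = 0.3596
  Offered load a = λ/μ = cρ = 12.8/17.8 = 0.7191
  P₀ = [ Σₙ₌₀^1 aⁿ/n! + a^2/(2!(1-ρ)) ]⁻¹
  Σ = a^0/0! + a^1/1! = 1.0000 + 0.7191 = 1.7191
  a^2/(2!(1-ρ)) = 0.5171/(2 × 0.6404) = 0.4037
  P₀ = 1/(1.7191 + 0.4037) = 0.4711
  Lq = P₀·a^2·ρ / (2!(1-ρ)²) = 0.4711 × 0.5171 × 0.3596 / (2 × 0.4102) = 0.1068
  Wq_B = Lq/λ = 0.10677/12.8 = 0.008341
  W_B = Wq_B + 1/μ = 0.008341 + 0.05618 = 0.06452

Since W_A = 0.04444 < W_B = 0.06452, Option A (single fast server) has the shorter time in system.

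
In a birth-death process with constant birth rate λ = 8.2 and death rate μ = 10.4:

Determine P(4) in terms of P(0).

For constant rates: P(n)/P(0) = (λ/μ)^n
P(4)/P(0) = (8.2/10.4)^4 = 0.78846^4 = 0.3865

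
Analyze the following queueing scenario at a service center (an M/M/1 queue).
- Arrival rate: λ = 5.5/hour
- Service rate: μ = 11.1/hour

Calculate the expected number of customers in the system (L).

ρ = λ/μ = 5.5/11.1 = 0.4955
For M/M/1: L = λ/(μ-λ)
L = 5.5/(11.1-5.5) = 5.5/5.60
L = 0.9821 customers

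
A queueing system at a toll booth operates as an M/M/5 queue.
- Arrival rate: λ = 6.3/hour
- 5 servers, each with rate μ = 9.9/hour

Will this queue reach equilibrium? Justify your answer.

Stability requires ρ = λ/(cμ) < 1
ρ = 6.3/(5 × 9.9) = 6.3/49.50 = 0.1273
Since 0.1273 < 1, the system is STABLE.
The servers are busy 12.73% of the time.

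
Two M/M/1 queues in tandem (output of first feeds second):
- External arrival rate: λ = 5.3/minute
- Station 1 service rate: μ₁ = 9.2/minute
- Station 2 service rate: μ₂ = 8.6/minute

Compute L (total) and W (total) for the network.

By Jackson's theorem, each station behaves as independent M/M/1.
Station 1: ρ₁ = 5.3/9.2 = 0.5761, L₁ = ρ₁/(1-ρ₁) = λ/(μ₁-λ) = 5.3/3.90 = 1.35897
Station 2: ρ₂ = 5.3/8.6 = 0.6163, L₂ = ρ₂/(1-ρ₂) = λ/(μ₂-λ) = 5.3/3.30 = 1.60606
Total: L = L₁ + L₂ = 1.35897 + 1.60606 = 2.9650
W = L/λ = 2.9650/5.3 = 0.5594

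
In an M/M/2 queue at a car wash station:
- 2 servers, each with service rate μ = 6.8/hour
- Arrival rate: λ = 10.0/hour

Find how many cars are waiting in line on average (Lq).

Traffic intensity: ρ = λ/(cμ) = 10.0/(2×6.8) = 0.7353
Since ρ = 0.7353 < 1, system is stable.
Offered load a = λ/μ = cρ = 10.0/6.8 = 1.4706
P₀ = [ Σₙ₌₀^1 aⁿ/n! + a^2/(2!(1-ρ)) ]⁻¹
Σ = a^0/0! + a^1/1! = 1.0000 + 1.4706 = 2.4706
a^2/(2!(1-ρ)) = 2.1626/(2 × 0.2647) = 4.0850
P₀ = 1/(2.4706 + 4.0850) = 0.1525
Lq = P₀·a^2·ρ / (2!(1-ρ)²) = 0.15254 × 2.1626 × 0.73529 / (2 × 0.070069) = 1.7309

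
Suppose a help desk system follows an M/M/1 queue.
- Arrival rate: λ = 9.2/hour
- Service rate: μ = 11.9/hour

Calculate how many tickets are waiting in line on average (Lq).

ρ = λ/μ = 9.2/11.9 = 0.7731
For M/M/1: Lq = λ²/(μ(μ-λ))
Lq = 84.64/(11.9 × 2.70)
Lq = 2.6343 tickets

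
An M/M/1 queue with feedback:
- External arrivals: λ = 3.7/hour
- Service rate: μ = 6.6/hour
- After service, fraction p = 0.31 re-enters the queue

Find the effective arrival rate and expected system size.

Effective arrival rate: λ_eff = λ/(1-p) = 3.7/(1-0.31) = 3.7/0.69 = 5.36232
ρ = λ_eff/μ = 5.36232/6.6 = 0.812473
L = ρ/(1-ρ) = 0.812473/(1-0.812473) = 4.3326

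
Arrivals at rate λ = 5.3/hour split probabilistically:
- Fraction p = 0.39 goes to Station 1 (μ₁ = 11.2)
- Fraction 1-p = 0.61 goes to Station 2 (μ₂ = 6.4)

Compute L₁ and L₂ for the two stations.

Effective rates: λ₁ = 5.3×0.39 = 2.067, λ₂ = 5.3×0.61 = 3.233
Station 1: ρ₁ = 2.067/11.2 = 0.18455, L₁ = ρ₁/(1-ρ₁) = 0.18455/(1-0.18455) = 0.2263
Station 2: ρ₂ = 3.233/6.4 = 0.505156, L₂ = ρ₂/(1-ρ₂) = 0.505156/(1-0.505156) = 1.0208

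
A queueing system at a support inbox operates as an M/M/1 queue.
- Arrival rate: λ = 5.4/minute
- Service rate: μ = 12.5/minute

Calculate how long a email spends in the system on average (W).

First, compute utilization: ρ = λ/μ = 5.4/12.5 = 0.4320
For M/M/1: W = 1/(μ-λ)
W = 1/(12.5-5.4) = 1/7.10
W = 0.1408 minutes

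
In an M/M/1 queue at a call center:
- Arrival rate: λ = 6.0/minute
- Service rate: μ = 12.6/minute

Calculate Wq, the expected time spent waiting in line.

First, compute utilization: ρ = λ/μ = 6.0/12.6 = 0.4762
For M/M/1: Wq = λ/(μ(μ-λ))
Wq = 6.0/(12.6 × (12.6-6.0))
Wq = 6.0/(12.6 × 6.60)
Wq = 0.07215 minutes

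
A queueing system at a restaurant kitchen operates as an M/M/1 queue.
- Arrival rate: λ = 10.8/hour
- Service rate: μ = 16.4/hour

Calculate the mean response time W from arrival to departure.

First, compute utilization: ρ = λ/μ = 10.8/16.4 = 0.6585
For M/M/1: W = 1/(μ-λ)
W = 1/(16.4-10.8) = 1/5.60
W = 0.1786 hours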